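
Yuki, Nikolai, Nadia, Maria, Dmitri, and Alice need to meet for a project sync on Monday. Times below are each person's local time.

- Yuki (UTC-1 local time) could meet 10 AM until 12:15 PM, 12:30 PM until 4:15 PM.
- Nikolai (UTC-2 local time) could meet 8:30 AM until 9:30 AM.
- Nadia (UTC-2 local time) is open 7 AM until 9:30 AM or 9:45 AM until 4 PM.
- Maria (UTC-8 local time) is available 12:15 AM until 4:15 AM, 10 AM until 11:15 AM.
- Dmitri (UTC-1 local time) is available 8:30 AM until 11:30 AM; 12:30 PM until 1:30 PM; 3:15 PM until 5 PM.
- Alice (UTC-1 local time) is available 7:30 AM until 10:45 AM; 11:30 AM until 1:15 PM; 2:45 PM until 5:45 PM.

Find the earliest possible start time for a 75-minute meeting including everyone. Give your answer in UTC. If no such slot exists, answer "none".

Yuki in UTC: 11:00-13:15, 13:30-17:15 (add 1h to convert from UTC-1).
Nikolai in UTC: 10:30-11:30 (add 2h to convert from UTC-2).
Nadia in UTC: 09:00-11:30, 11:45-18:00 (add 2h to convert from UTC-2).
Maria in UTC: 08:15-12:15, 18:00-19:15 (add 8h to convert from UTC-8).
Dmitri in UTC: 09:30-12:30, 13:30-14:30, 16:15-18:00 (add 1h to convert from UTC-1).
Alice in UTC: 08:30-11:45, 12:30-14:15, 15:45-18:45 (add 1h to convert from UTC-1).
Yuki ∩ Nikolai: 11:00-11:30.
Yuki ∩ Nikolai ∩ Nadia: 11:00-11:30.
Yuki ∩ Nikolai ∩ Nadia ∩ Maria: 11:00-11:30.
Yuki ∩ Nikolai ∩ Nadia ∩ Maria ∩ Dmitri: 11:00-11:30.
Yuki ∩ Nikolai ∩ Nadia ∩ Maria ∩ Dmitri ∩ Alice: 11:00-11:30.
No common window is at least 75 minutes long.

none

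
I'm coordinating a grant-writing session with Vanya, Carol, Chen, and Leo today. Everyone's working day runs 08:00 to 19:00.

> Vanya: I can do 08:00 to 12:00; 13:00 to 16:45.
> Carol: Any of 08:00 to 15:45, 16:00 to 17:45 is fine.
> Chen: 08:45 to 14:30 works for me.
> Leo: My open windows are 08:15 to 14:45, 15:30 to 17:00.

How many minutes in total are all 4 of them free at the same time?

285

Vanya ∩ Carol: 08:00-12:00, 13:00-15:45, 16:00-16:45.
Vanya ∩ Carol ∩ Chen: 08:45-12:00, 13:00-14:30.
Vanya ∩ Carol ∩ Chen ∩ Leo: 08:45-12:00, 13:00-14:30.
So the common availability across everyone is 08:45-12:00, 13:00-14:30.
Summing the common windows: 195 + 90 = 285 minutes.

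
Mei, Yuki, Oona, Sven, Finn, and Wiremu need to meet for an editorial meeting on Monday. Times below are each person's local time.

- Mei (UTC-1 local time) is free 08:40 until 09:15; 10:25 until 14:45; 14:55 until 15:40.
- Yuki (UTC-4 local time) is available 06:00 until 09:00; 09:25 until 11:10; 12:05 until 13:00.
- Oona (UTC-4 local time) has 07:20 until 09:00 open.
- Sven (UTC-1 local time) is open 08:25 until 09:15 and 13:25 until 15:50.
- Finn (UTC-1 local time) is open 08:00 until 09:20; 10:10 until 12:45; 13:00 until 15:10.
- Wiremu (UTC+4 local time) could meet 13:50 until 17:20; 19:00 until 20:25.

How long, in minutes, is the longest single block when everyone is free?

0

Mei in UTC: 09:40-10:15, 11:25-15:45, 15:55-16:40 (add 1h to convert from UTC-1).
Yuki in UTC: 10:00-13:00, 13:25-15:10, 16:05-17:00 (add 4h to convert from UTC-4).
Oona in UTC: 11:20-13:00 (add 4h to convert from UTC-4).
Sven in UTC: 09:25-10:15, 14:25-16:50 (add 1h to convert from UTC-1).
Finn in UTC: 09:00-10:20, 11:10-13:45, 14:00-16:10 (add 1h to convert from UTC-1).
Wiremu in UTC: 09:50-13:20, 15:00-16:25 (subtract 4h to convert from UTC+4).
Mei ∩ Yuki: 10:00-10:15, 11:25-13:00, 13:25-15:10, 16:05-16:40.
Mei ∩ Yuki ∩ Oona: 11:25-13:00.
Mei ∩ Yuki ∩ Oona ∩ Sven: ∅.
Mei ∩ Yuki ∩ Oona ∩ Sven ∩ Finn: ∅.
Mei ∩ Yuki ∩ Oona ∩ Sven ∩ Finn ∩ Wiremu: ∅.
There is no time when everyone is free.
No common window exists, so the longest block is 0 minutes.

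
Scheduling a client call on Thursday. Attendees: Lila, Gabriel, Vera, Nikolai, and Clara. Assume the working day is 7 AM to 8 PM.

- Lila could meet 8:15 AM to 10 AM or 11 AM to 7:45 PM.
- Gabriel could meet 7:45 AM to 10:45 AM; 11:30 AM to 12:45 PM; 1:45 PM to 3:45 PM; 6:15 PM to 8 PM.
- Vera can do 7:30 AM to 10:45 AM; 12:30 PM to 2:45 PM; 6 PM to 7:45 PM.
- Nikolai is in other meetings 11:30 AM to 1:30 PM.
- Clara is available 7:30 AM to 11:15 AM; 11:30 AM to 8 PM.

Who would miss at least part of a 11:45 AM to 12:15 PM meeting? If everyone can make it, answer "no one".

Nikolai, Vera

Lila free: 08:15-10:00, 11:00-19:45.
Gabriel free: 07:45-10:45, 11:30-12:45, 13:45-15:45, 18:15-20:00.
Vera free: 07:30-10:45, 12:30-14:45, 18:00-19:45.
Nikolai free: 07:00-11:30, 13:30-20:00 (invert busy blocks within the working day).
Clara free: 07:30-11:15, 11:30-20:00.
Lila: free for 11:45-12:15. Gabriel: free for 11:45-12:15. Vera: not fully free for 11:45-12:15. Nikolai: not fully free for 11:45-12:15. Clara: free for 11:45-12:15.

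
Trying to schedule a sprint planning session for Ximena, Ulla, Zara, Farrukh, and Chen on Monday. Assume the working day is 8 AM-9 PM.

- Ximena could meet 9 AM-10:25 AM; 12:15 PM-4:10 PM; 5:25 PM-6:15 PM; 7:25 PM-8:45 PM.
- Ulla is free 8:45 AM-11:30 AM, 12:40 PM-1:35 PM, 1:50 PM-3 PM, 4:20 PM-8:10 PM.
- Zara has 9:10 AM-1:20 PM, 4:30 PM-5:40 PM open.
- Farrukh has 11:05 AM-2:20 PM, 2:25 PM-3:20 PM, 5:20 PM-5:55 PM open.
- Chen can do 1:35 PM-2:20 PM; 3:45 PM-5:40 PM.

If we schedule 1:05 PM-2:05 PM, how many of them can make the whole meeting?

2

Ximena and Farrukh can make the full 13:05-14:05 slot — that's 2.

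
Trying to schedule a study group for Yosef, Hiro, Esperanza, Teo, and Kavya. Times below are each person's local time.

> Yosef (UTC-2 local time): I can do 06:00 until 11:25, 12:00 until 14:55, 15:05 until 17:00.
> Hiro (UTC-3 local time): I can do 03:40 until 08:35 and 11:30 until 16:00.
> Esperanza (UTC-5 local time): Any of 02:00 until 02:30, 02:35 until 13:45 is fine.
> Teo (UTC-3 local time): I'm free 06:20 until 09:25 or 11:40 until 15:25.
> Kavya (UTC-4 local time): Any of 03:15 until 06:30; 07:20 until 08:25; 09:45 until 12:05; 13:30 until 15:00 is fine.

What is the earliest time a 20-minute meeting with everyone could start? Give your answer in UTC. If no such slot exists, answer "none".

Yosef in UTC: 08:00-13:25, 14:00-16:55, 17:05-19:00 (add 2h to convert from UTC-2).
Hiro in UTC: 06:40-11:35, 14:30-19:00 (add 3h to convert from UTC-3).
Esperanza in UTC: 07:00-07:30, 07:35-18:45 (add 5h to convert from UTC-5).
Teo in UTC: 09:20-12:25, 14:40-18:25 (add 3h to convert from UTC-3).
Kavya in UTC: 07:15-10:30, 11:20-12:25, 13:45-16:05, 17:30-19:00 (add 4h to convert from UTC-4).
Yosef ∩ Hiro: 08:00-11:35, 14:30-16:55, 17:05-19:00.
Yosef ∩ Hiro ∩ Esperanza: 08:00-11:35, 14:30-16:55, 17:05-18:45.
Yosef ∩ Hiro ∩ Esperanza ∩ Teo: 09:20-11:35, 14:40-16:55, 17:05-18:25.
Yosef ∩ Hiro ∩ Esperanza ∩ Teo ∩ Kavya: 09:20-10:30, 11:20-11:35, 14:40-16:05, 17:30-18:25.
The first common window of at least 20 minutes is 09:20-10:30, so the earliest start is 09:20.

09:20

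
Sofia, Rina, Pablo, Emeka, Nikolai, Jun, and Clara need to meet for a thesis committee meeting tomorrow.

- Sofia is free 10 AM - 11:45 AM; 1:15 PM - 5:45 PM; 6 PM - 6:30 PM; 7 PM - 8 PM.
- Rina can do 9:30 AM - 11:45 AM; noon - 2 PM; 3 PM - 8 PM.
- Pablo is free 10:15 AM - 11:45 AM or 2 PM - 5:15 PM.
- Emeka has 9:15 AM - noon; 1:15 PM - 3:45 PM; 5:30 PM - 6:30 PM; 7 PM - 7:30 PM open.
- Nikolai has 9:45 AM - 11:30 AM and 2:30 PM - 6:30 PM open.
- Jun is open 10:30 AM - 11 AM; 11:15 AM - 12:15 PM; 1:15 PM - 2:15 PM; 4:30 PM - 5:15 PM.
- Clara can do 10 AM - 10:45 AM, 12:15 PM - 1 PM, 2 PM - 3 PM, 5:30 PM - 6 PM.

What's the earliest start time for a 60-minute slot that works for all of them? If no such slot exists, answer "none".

none

Sofia ∩ Rina: 10:00-11:45, 13:15-14:00, 15:00-17:45, 18:00-18:30, 19:00-20:00.
Sofia ∩ Rina ∩ Pablo: 10:15-11:45, 15:00-17:15.
Sofia ∩ Rina ∩ Pablo ∩ Emeka: 10:15-11:45, 15:00-15:45.
Sofia ∩ Rina ∩ Pablo ∩ Emeka ∩ Nikolai: 10:15-11:30, 15:00-15:45.
Sofia ∩ Rina ∩ Pablo ∩ Emeka ∩ Nikolai ∩ Jun: 10:30-11:00, 11:15-11:30.
Sofia ∩ Rina ∩ Pablo ∩ Emeka ∩ Nikolai ∩ Jun ∩ Clara: 10:30-10:45.
No common window is at least 60 minutes long.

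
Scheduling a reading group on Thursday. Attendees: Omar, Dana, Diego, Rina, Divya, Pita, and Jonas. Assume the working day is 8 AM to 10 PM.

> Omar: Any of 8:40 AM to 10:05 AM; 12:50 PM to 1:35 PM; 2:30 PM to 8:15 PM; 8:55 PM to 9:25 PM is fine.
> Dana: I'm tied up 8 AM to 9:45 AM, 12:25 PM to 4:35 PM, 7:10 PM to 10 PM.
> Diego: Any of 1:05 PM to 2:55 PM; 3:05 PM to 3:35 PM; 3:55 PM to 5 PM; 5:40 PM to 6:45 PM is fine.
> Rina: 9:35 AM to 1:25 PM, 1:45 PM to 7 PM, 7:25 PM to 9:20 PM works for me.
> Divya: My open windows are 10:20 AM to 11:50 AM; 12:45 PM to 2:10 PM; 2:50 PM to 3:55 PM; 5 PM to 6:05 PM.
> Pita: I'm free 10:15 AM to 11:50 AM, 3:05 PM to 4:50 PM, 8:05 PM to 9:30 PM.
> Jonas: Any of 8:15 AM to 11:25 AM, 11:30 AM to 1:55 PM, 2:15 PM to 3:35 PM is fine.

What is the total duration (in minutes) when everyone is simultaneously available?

Omar free: 08:40-10:05, 12:50-13:35, 14:30-20:15, 20:55-21:25.
Dana free: 09:45-12:25, 16:35-19:10 (invert busy blocks within the working day).
Diego free: 13:05-14:55, 15:05-15:35, 15:55-17:00, 17:40-18:45.
Rina free: 09:35-13:25, 13:45-19:00, 19:25-21:20.
Divya free: 10:20-11:50, 12:45-14:10, 14:50-15:55, 17:00-18:05.
Pita free: 10:15-11:50, 15:05-16:50, 20:05-21:30.
Jonas free: 08:15-11:25, 11:30-13:55, 14:15-15:35.
Omar ∩ Dana: 09:45-10:05, 16:35-19:10.
Omar ∩ Dana ∩ Diego: 16:35-17:00, 17:40-18:45.
Omar ∩ Dana ∩ Diego ∩ Rina: 16:35-17:00, 17:40-18:45.
Omar ∩ Dana ∩ Diego ∩ Rina ∩ Divya: 17:40-18:05.
Omar ∩ Dana ∩ Diego ∩ Rina ∩ Divya ∩ Pita: ∅.
Omar ∩ Dana ∩ Diego ∩ Rina ∩ Divya ∩ Pita ∩ Jonas: ∅.
There is no time when everyone is free.
There is no common window, so the total is 0 minutes.

0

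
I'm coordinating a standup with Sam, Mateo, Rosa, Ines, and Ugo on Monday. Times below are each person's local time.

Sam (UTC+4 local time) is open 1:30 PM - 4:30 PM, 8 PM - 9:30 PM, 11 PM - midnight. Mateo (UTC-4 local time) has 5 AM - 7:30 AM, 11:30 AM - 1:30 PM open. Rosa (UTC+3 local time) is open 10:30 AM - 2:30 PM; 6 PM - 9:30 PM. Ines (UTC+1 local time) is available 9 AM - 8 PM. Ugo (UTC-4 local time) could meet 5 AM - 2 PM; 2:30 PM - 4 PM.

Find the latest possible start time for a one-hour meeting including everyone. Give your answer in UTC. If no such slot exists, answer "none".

16:30

Sam in UTC: 09:30-12:30, 16:00-17:30, 19:00-20:00 (subtract 4h to convert from UTC+4).
Mateo in UTC: 09:00-11:30, 15:30-17:30 (add 4h to convert from UTC-4).
Rosa in UTC: 07:30-11:30, 15:00-18:30 (subtract 3h to convert from UTC+3).
Ines in UTC: 08:00-19:00 (subtract 1h to convert from UTC+1).
Ugo in UTC: 09:00-18:00, 18:30-20:00 (add 4h to convert from UTC-4).
Sam ∩ Mateo: 09:30-11:30, 16:00-17:30.
Sam ∩ Mateo ∩ Rosa: 09:30-11:30, 16:00-17:30.
Sam ∩ Mateo ∩ Rosa ∩ Ines: 09:30-11:30, 16:00-17:30.
Sam ∩ Mateo ∩ Rosa ∩ Ines ∩ Ugo: 09:30-11:30, 16:00-17:30.
The last common window of at least 60 minutes is 16:00-17:30; a 60-minute meeting can start as late as 16:30 and still end by 17:30.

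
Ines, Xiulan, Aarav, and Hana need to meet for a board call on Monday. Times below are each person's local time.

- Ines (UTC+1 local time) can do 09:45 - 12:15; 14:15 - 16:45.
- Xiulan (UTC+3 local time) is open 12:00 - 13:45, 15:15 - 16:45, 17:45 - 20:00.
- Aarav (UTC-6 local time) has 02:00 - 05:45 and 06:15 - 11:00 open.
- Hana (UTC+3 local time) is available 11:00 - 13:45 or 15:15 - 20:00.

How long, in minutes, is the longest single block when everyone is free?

105

Ines in UTC: 08:45-11:15, 13:15-15:45 (subtract 1h to convert from UTC+1).
Xiulan in UTC: 09:00-10:45, 12:15-13:45, 14:45-17:00 (subtract 3h to convert from UTC+3).
Aarav in UTC: 08:00-11:45, 12:15-17:00 (add 6h to convert from UTC-6).
Hana in UTC: 08:00-10:45, 12:15-17:00 (subtract 3h to convert from UTC+3).
Ines ∩ Xiulan: 09:00-10:45, 13:15-13:45, 14:45-15:45.
Ines ∩ Xiulan ∩ Aarav: 09:00-10:45, 13:15-13:45, 14:45-15:45.
Ines ∩ Xiulan ∩ Aarav ∩ Hana: 09:00-10:45, 13:15-13:45, 14:45-15:45.
The longest is 09:00-10:45 at 105 minutes.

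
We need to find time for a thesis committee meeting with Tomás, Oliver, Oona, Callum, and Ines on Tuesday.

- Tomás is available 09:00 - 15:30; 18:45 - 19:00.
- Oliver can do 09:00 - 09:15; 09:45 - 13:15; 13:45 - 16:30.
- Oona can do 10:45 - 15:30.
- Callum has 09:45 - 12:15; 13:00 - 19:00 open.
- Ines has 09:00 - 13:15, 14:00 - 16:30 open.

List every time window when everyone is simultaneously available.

10:45-12:15, 13:00-13:15, 14:00-15:30

Tomás ∩ Oliver: 09:00-09:15, 09:45-13:15, 13:45-15:30.
Tomás ∩ Oliver ∩ Oona: 10:45-13:15, 13:45-15:30.
Tomás ∩ Oliver ∩ Oona ∩ Callum: 10:45-12:15, 13:00-13:15, 13:45-15:30.
Tomás ∩ Oliver ∩ Oona ∩ Callum ∩ Ines: 10:45-12:15, 13:00-13:15, 14:00-15:30.
Those are the intersection windows.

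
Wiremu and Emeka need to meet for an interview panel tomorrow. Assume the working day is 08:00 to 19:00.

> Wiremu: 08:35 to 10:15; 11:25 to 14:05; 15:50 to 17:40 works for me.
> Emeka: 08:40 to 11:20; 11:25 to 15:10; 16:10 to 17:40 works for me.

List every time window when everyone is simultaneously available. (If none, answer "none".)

08:40-10:15, 11:25-14:05, 16:10-17:40

Wiremu ∩ Emeka: 08:40-10:15, 11:25-14:05, 16:10-17:40.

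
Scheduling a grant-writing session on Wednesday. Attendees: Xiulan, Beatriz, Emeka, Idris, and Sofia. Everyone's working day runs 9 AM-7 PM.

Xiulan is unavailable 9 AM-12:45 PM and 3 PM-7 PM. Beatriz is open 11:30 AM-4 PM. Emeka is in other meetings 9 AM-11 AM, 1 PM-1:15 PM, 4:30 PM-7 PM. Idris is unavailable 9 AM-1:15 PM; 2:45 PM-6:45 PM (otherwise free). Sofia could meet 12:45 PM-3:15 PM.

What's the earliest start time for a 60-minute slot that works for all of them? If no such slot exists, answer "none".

Xiulan free: 12:45-15:00 (invert busy blocks within the working day).
Beatriz free: 11:30-16:00.
Emeka free: 11:00-13:00, 13:15-16:30 (invert busy blocks within the working day).
Idris free: 13:15-14:45, 18:45-19:00 (invert busy blocks within the working day).
Sofia free: 12:45-15:15.
Xiulan ∩ Beatriz: 12:45-15:00.
Xiulan ∩ Beatriz ∩ Emeka: 12:45-13:00, 13:15-15:00.
Xiulan ∩ Beatriz ∩ Emeka ∩ Idris: 13:15-14:45.
Xiulan ∩ Beatriz ∩ Emeka ∩ Idris ∩ Sofia: 13:15-14:45.
The first common window of at least 60 minutes is 13:15-14:45, so the earliest start is 13:15.

13:15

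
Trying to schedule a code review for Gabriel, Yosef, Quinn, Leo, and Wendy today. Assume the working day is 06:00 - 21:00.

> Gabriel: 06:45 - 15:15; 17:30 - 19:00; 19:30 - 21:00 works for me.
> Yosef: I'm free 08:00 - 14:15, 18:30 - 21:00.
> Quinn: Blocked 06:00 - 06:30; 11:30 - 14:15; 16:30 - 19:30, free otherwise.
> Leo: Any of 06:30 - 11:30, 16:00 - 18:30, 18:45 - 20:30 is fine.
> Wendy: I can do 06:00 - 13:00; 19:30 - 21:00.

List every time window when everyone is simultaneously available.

Gabriel free: 06:45-15:15, 17:30-19:00, 19:30-21:00.
Yosef free: 08:00-14:15, 18:30-21:00.
Quinn free: 06:30-11:30, 14:15-16:30, 19:30-21:00 (invert busy blocks within the working day).
Leo free: 06:30-11:30, 16:00-18:30, 18:45-20:30.
Wendy free: 06:00-13:00, 19:30-21:00.
Gabriel ∩ Yosef: 08:00-14:15, 18:30-19:00, 19:30-21:00.
Gabriel ∩ Yosef ∩ Quinn: 08:00-11:30, 19:30-21:00.
Gabriel ∩ Yosef ∩ Quinn ∩ Leo: 08:00-11:30, 19:30-20:30.
Gabriel ∩ Yosef ∩ Quinn ∩ Leo ∩ Wendy: 08:00-11:30, 19:30-20:30.
So the common availability across everyone is 08:00-11:30, 19:30-20:30.

08:00-11:30, 19:30-20:30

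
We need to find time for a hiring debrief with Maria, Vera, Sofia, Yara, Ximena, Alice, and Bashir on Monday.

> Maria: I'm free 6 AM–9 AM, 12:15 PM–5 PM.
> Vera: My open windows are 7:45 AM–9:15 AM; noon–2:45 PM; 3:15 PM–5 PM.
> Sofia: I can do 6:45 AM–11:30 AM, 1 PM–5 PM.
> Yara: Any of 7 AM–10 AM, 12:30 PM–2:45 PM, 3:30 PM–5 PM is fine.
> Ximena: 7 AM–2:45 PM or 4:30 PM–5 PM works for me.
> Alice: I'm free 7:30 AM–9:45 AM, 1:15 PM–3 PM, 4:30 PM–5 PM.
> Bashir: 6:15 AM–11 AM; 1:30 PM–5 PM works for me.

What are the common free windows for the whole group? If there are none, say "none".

07:45-09:00, 13:30-14:45, 16:30-17:00

Maria ∩ Vera: 07:45-09:00, 12:15-14:45, 15:15-17:00.
Maria ∩ Vera ∩ Sofia: 07:45-09:00, 13:00-14:45, 15:15-17:00.
Maria ∩ Vera ∩ Sofia ∩ Yara: 07:45-09:00, 13:00-14:45, 15:30-17:00.
Maria ∩ Vera ∩ Sofia ∩ Yara ∩ Ximena: 07:45-09:00, 13:00-14:45, 16:30-17:00.
Maria ∩ Vera ∩ Sofia ∩ Yara ∩ Ximena ∩ Alice: 07:45-09:00, 13:15-14:45, 16:30-17:00.
Maria ∩ Vera ∩ Sofia ∩ Yara ∩ Ximena ∩ Alice ∩ Bashir: 07:45-09:00, 13:30-14:45, 16:30-17:00.
Those are the intersection windows.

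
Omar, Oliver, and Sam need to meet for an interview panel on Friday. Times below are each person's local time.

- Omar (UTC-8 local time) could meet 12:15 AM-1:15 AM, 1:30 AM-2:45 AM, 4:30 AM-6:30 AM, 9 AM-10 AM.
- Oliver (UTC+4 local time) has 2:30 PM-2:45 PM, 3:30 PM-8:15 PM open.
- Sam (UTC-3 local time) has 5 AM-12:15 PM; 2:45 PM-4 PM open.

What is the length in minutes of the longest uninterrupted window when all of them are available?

120

Omar in UTC: 08:15-09:15, 09:30-10:45, 12:30-14:30, 17:00-18:00 (add 8h to convert from UTC-8).
Oliver in UTC: 10:30-10:45, 11:30-16:15 (subtract 4h to convert from UTC+4).
Sam in UTC: 08:00-15:15, 17:45-19:00 (add 3h to convert from UTC-3).
Omar ∩ Oliver: 10:30-10:45, 12:30-14:30.
Omar ∩ Oliver ∩ Sam: 10:30-10:45, 12:30-14:30.
The longest is 12:30-14:30 at 120 minutes.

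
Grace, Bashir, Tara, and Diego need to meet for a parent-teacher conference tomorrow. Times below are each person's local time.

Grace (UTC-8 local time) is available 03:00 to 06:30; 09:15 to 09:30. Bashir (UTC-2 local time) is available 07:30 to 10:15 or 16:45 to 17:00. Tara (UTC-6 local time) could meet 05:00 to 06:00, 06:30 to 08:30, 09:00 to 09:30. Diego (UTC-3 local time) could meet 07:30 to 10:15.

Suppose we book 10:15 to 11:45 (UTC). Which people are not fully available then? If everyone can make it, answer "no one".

Grace in UTC: 11:00-14:30, 17:15-17:30 (add 8h to convert from UTC-8).
Bashir in UTC: 09:30-12:15, 18:45-19:00 (add 2h to convert from UTC-2).
Tara in UTC: 11:00-12:00, 12:30-14:30, 15:00-15:30 (add 6h to convert from UTC-6).
Diego in UTC: 10:30-13:15 (add 3h to convert from UTC-3).
Grace: not fully free for 10:15-11:45. Bashir: free for 10:15-11:45. Tara: not fully free for 10:15-11:45. Diego: not fully free for 10:15-11:45.

Diego, Grace, Tara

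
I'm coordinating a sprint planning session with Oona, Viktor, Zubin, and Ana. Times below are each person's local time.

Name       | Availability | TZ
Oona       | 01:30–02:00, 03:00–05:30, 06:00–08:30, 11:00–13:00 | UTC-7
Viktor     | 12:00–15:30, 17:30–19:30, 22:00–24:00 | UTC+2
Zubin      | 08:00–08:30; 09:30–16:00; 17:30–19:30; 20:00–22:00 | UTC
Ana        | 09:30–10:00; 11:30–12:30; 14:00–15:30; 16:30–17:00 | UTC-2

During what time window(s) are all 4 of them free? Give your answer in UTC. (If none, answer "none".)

Oona in UTC: 08:30-09:00, 10:00-12:30, 13:00-15:30, 18:00-20:00 (add 7h to convert from UTC-7).
Viktor in UTC: 10:00-13:30, 15:30-17:30, 20:00-22:00 (subtract 2h to convert from UTC+2).
Zubin in UTC: 08:00-08:30, 09:30-16:00, 17:30-19:30, 20:00-22:00.
Ana in UTC: 11:30-12:00, 13:30-14:30, 16:00-17:30, 18:30-19:00 (add 2h to convert from UTC-2).
Oona ∩ Viktor: 10:00-12:30, 13:00-13:30.
Oona ∩ Viktor ∩ Zubin: 10:00-12:30, 13:00-13:30.
Oona ∩ Viktor ∩ Zubin ∩ Ana: 11:30-12:00.

11:30-12:00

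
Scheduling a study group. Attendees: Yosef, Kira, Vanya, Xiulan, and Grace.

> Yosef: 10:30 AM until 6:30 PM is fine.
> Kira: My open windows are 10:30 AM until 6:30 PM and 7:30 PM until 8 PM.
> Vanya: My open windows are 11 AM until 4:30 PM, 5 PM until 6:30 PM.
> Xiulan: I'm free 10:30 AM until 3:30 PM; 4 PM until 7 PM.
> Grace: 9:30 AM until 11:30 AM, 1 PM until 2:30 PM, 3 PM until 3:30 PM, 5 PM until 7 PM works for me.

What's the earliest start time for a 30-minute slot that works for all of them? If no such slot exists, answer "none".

Yosef ∩ Kira: 10:30-18:30.
Yosef ∩ Kira ∩ Vanya: 11:00-16:30, 17:00-18:30.
Yosef ∩ Kira ∩ Vanya ∩ Xiulan: 11:00-15:30, 16:00-16:30, 17:00-18:30.
Yosef ∩ Kira ∩ Vanya ∩ Xiulan ∩ Grace: 11:00-11:30, 13:00-14:30, 15:00-15:30, 17:00-18:30.
So the common availability across everyone is 11:00-11:30, 13:00-14:30, 15:00-15:30, 17:00-18:30.
The first common window of at least 30 minutes is 11:00-11:30, so the earliest start is 11:00.

11:00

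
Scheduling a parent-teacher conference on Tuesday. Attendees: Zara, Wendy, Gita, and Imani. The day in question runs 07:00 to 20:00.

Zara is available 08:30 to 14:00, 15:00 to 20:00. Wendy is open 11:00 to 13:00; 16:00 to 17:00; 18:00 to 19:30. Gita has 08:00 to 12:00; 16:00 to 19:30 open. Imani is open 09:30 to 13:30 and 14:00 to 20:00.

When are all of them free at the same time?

11:00-12:00, 16:00-17:00, 18:00-19:30

Zara ∩ Wendy: 11:00-13:00, 16:00-17:00, 18:00-19:30.
Zara ∩ Wendy ∩ Gita: 11:00-12:00, 16:00-17:00, 18:00-19:30.
Zara ∩ Wendy ∩ Gita ∩ Imani: 11:00-12:00, 16:00-17:00, 18:00-19:30.
So the common availability across everyone is 11:00-12:00, 16:00-17:00, 18:00-19:30.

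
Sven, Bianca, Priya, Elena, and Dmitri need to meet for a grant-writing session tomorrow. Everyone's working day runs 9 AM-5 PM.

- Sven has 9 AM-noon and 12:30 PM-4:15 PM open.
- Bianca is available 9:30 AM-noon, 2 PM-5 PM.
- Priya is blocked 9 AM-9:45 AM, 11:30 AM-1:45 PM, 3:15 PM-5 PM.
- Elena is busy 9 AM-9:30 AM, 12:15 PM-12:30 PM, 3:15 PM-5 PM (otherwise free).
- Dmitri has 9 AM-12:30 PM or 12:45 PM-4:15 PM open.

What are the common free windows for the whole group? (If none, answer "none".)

Sven free: 09:00-12:00, 12:30-16:15.
Bianca free: 09:30-12:00, 14:00-17:00.
Priya free: 09:45-11:30, 13:45-15:15 (invert busy blocks within the working day).
Elena free: 09:30-12:15, 12:30-15:15 (invert busy blocks within the working day).
Dmitri free: 09:00-12:30, 12:45-16:15.
Sven ∩ Bianca: 09:30-12:00, 14:00-16:15.
Sven ∩ Bianca ∩ Priya: 09:45-11:30, 14:00-15:15.
Sven ∩ Bianca ∩ Priya ∩ Elena: 09:45-11:30, 14:00-15:15.
Sven ∩ Bianca ∩ Priya ∩ Elena ∩ Dmitri: 09:45-11:30, 14:00-15:15.

09:45-11:30, 14:00-15:15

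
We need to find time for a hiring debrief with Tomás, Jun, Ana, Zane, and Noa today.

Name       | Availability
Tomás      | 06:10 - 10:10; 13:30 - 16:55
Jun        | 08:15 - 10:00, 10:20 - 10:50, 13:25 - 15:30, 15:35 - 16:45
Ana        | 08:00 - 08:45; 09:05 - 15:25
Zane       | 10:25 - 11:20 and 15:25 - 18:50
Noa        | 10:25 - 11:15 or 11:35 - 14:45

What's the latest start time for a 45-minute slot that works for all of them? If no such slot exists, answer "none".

none

Tomás ∩ Jun: 08:15-10:00, 13:30-15:30, 15:35-16:45.
Tomás ∩ Jun ∩ Ana: 08:15-08:45, 09:05-10:00, 13:30-15:25.
Tomás ∩ Jun ∩ Ana ∩ Zane: ∅.
Tomás ∩ Jun ∩ Ana ∩ Zane ∩ Noa: ∅.
There is no time when everyone is free.
No common window is at least 45 minutes long.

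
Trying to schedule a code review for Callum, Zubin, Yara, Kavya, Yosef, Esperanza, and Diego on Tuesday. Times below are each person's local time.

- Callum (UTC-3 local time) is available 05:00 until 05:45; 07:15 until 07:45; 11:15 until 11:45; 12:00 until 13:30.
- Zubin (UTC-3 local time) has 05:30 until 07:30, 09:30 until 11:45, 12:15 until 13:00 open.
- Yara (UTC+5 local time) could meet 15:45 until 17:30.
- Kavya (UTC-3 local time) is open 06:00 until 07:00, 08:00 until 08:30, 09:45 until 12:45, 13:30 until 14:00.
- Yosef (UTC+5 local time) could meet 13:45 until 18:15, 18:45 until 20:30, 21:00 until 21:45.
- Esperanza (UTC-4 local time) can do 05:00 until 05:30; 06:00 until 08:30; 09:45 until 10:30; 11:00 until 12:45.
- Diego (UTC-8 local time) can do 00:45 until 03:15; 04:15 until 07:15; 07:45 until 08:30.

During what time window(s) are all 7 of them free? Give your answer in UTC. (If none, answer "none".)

none

Callum in UTC: 08:00-08:45, 10:15-10:45, 14:15-14:45, 15:00-16:30 (add 3h to convert from UTC-3).
Zubin in UTC: 08:30-10:30, 12:30-14:45, 15:15-16:00 (add 3h to convert from UTC-3).
Yara in UTC: 10:45-12:30 (subtract 5h to convert from UTC+5).
Kavya in UTC: 09:00-10:00, 11:00-11:30, 12:45-15:45, 16:30-17:00 (add 3h to convert from UTC-3).
Yosef in UTC: 08:45-13:15, 13:45-15:30, 16:00-16:45 (subtract 5h to convert from UTC+5).
Esperanza in UTC: 09:00-09:30, 10:00-12:30, 13:45-14:30, 15:00-16:45 (add 4h to convert from UTC-4).
Diego in UTC: 08:45-11:15, 12:15-15:15, 15:45-16:30 (add 8h to convert from UTC-8).
Callum ∩ Zubin: 08:30-08:45, 10:15-10:30, 14:15-14:45, 15:15-16:00.
Callum ∩ Zubin ∩ Yara: ∅.
Callum ∩ Zubin ∩ Yara ∩ Kavya: ∅.
Callum ∩ Zubin ∩ Yara ∩ Kavya ∩ Yosef: ∅.
Callum ∩ Zubin ∩ Yara ∩ Kavya ∩ Yosef ∩ Esperanza: ∅.
Callum ∩ Zubin ∩ Yara ∩ Kavya ∩ Yosef ∩ Esperanza ∩ Diego: ∅.
There is no time when everyone is free.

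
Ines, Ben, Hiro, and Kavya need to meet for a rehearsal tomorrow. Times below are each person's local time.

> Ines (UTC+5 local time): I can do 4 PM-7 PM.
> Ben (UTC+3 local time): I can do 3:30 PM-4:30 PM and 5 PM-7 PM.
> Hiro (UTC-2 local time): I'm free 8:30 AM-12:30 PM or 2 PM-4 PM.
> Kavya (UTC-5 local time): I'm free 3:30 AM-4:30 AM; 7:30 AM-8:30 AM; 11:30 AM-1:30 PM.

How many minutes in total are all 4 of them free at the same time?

60

Ines in UTC: 11:00-14:00 (subtract 5h to convert from UTC+5).
Ben in UTC: 12:30-13:30, 14:00-16:00 (subtract 3h to convert from UTC+3).
Hiro in UTC: 10:30-14:30, 16:00-18:00 (add 2h to convert from UTC-2).
Kavya in UTC: 08:30-09:30, 12:30-13:30, 16:30-18:30 (add 5h to convert from UTC-5).
Ines ∩ Ben: 12:30-13:30.
Ines ∩ Ben ∩ Hiro: 12:30-13:30.
Ines ∩ Ben ∩ Hiro ∩ Kavya: 12:30-13:30.
That's a single block of 60 minutes.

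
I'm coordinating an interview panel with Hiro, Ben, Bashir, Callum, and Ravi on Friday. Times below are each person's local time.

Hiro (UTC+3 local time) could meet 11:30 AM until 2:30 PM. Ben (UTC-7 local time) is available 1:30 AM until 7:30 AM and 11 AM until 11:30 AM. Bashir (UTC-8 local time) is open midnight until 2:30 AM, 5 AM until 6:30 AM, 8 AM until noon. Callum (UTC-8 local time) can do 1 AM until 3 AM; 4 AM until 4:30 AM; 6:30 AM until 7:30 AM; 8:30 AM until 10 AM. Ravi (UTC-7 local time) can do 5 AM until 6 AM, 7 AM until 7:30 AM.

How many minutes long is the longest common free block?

Hiro in UTC: 08:30-11:30 (subtract 3h to convert from UTC+3).
Ben in UTC: 08:30-14:30, 18:00-18:30 (add 7h to convert from UTC-7).
Bashir in UTC: 08:00-10:30, 13:00-14:30, 16:00-20:00 (add 8h to convert from UTC-8).
Callum in UTC: 09:00-11:00, 12:00-12:30, 14:30-15:30, 16:30-18:00 (add 8h to convert from UTC-8).
Ravi in UTC: 12:00-13:00, 14:00-14:30 (add 7h to convert from UTC-7).
Hiro ∩ Ben: 08:30-11:30.
Hiro ∩ Ben ∩ Bashir: 08:30-10:30.
Hiro ∩ Ben ∩ Bashir ∩ Callum: 09:00-10:30.
Hiro ∩ Ben ∩ Bashir ∩ Callum ∩ Ravi: ∅.
There is no time when everyone is free.
No common window exists, so the longest block is 0 minutes.

0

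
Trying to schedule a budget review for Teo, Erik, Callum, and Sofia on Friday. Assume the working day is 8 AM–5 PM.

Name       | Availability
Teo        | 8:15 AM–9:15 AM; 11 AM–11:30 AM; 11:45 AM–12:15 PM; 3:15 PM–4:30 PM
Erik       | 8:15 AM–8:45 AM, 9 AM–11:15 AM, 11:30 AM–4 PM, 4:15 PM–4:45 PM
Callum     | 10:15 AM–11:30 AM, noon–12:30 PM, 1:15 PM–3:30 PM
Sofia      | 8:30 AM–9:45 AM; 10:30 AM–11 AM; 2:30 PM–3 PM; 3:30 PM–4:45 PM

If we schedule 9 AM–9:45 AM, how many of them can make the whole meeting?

Erik and Sofia can make the full 09:00-09:45 slot — that's 2.

2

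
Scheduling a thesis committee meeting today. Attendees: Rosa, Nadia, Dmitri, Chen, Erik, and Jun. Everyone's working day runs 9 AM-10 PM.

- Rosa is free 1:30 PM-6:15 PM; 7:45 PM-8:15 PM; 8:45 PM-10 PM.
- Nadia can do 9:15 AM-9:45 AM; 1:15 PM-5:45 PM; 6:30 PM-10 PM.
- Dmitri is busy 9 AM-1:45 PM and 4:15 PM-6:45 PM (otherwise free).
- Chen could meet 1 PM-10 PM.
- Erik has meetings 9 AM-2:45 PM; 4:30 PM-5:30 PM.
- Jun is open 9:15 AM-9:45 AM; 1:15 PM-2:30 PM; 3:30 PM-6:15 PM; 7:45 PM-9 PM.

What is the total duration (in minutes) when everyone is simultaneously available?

Rosa free: 13:30-18:15, 19:45-20:15, 20:45-22:00.
Nadia free: 09:15-09:45, 13:15-17:45, 18:30-22:00.
Dmitri free: 13:45-16:15, 18:45-22:00 (invert busy blocks within the working day).
Chen free: 13:00-22:00.
Erik free: 14:45-16:30, 17:30-22:00 (invert busy blocks within the working day).
Jun free: 09:15-09:45, 13:15-14:30, 15:30-18:15, 19:45-21:00.
Rosa ∩ Nadia: 13:30-17:45, 19:45-20:15, 20:45-22:00.
Rosa ∩ Nadia ∩ Dmitri: 13:45-16:15, 19:45-20:15, 20:45-22:00.
Rosa ∩ Nadia ∩ Dmitri ∩ Chen: 13:45-16:15, 19:45-20:15, 20:45-22:00.
Rosa ∩ Nadia ∩ Dmitri ∩ Chen ∩ Erik: 14:45-16:15, 19:45-20:15, 20:45-22:00.
Rosa ∩ Nadia ∩ Dmitri ∩ Chen ∩ Erik ∩ Jun: 15:30-16:15, 19:45-20:15, 20:45-21:00.
Those are the intersection windows.
Summing the common windows: 45 + 30 + 15 = 90 minutes.

90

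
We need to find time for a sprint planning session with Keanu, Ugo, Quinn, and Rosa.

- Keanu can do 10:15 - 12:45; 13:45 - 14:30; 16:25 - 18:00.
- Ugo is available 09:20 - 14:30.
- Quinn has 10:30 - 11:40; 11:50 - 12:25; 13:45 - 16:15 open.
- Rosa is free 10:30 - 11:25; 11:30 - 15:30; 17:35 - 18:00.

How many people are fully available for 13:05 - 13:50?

Ugo and Rosa can make the full 13:05-13:50 slot — that's 2.

2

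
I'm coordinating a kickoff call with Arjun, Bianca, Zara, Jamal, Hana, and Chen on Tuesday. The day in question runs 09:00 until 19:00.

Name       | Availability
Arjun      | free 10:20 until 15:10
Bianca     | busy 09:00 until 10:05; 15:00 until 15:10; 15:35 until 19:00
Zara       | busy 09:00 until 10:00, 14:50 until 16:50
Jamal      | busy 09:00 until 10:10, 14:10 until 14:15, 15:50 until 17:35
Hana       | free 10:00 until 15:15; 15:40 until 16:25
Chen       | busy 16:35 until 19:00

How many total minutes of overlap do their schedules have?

265

Arjun free: 10:20-15:10.
Bianca free: 10:05-15:00, 15:10-15:35 (invert busy blocks within the working day).
Zara free: 10:00-14:50, 16:50-19:00 (invert busy blocks within the working day).
Jamal free: 10:10-14:10, 14:15-15:50, 17:35-19:00 (invert busy blocks within the working day).
Hana free: 10:00-15:15, 15:40-16:25.
Chen free: 09:00-16:35 (invert busy blocks within the working day).
Arjun ∩ Bianca: 10:20-15:00.
Arjun ∩ Bianca ∩ Zara: 10:20-14:50.
Arjun ∩ Bianca ∩ Zara ∩ Jamal: 10:20-14:10, 14:15-14:50.
Arjun ∩ Bianca ∩ Zara ∩ Jamal ∩ Hana: 10:20-14:10, 14:15-14:50.
Arjun ∩ Bianca ∩ Zara ∩ Jamal ∩ Hana ∩ Chen: 10:20-14:10, 14:15-14:50.
Summing the common windows: 230 + 35 = 265 minutes.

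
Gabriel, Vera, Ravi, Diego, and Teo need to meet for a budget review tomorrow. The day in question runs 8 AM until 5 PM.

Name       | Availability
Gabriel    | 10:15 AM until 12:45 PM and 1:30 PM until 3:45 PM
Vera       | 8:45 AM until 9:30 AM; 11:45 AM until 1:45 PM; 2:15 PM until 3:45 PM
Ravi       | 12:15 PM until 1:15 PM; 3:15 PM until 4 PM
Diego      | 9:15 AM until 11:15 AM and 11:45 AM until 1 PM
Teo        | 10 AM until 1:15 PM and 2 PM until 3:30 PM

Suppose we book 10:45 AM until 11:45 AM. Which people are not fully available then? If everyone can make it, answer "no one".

Diego, Ravi, Vera

Gabriel: free for 10:45-11:45. Vera: not fully free for 10:45-11:45. Ravi: not fully free for 10:45-11:45. Diego: not fully free for 10:45-11:45. Teo: free for 10:45-11:45.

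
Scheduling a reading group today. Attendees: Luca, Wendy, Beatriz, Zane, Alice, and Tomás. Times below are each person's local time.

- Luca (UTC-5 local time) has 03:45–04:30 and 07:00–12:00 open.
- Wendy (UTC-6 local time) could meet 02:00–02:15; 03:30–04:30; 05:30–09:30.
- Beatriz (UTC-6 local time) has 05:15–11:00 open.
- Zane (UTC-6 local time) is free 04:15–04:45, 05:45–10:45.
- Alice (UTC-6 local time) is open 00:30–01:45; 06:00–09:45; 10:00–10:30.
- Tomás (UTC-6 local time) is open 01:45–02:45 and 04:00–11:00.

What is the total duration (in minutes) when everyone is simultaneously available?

210

Luca in UTC: 08:45-09:30, 12:00-17:00 (add 5h to convert from UTC-5).
Wendy in UTC: 08:00-08:15, 09:30-10:30, 11:30-15:30 (add 6h to convert from UTC-6).
Beatriz in UTC: 11:15-17:00 (add 6h to convert from UTC-6).
Zane in UTC: 10:15-10:45, 11:45-16:45 (add 6h to convert from UTC-6).
Alice in UTC: 06:30-07:45, 12:00-15:45, 16:00-16:30 (add 6h to convert from UTC-6).
Tomás in UTC: 07:45-08:45, 10:00-17:00 (add 6h to convert from UTC-6).
Luca ∩ Wendy: 12:00-15:30.
Luca ∩ Wendy ∩ Beatriz: 12:00-15:30.
Luca ∩ Wendy ∩ Beatriz ∩ Zane: 12:00-15:30.
Luca ∩ Wendy ∩ Beatriz ∩ Zane ∩ Alice: 12:00-15:30.
Luca ∩ Wendy ∩ Beatriz ∩ Zane ∩ Alice ∩ Tomás: 12:00-15:30.
That's a single block of 210 minutes.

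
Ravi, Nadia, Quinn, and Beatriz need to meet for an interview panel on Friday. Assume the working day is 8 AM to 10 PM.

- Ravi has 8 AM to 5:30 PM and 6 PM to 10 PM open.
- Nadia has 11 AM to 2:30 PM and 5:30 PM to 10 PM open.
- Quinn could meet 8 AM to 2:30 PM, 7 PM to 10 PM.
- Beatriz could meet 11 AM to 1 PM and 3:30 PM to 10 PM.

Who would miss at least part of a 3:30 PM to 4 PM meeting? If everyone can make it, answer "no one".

Nadia, Quinn

Ravi: free for 15:30-16:00. Nadia: not fully free for 15:30-16:00. Quinn: not fully free for 15:30-16:00. Beatriz: free for 15:30-16:00.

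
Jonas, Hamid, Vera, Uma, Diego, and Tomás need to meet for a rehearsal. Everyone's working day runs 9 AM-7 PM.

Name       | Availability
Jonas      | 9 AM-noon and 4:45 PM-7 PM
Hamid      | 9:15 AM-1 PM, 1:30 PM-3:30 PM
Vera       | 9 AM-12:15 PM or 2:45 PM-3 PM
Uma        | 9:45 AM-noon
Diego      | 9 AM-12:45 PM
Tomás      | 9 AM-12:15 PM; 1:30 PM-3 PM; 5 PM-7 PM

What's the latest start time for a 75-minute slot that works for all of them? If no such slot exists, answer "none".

10:45

Jonas ∩ Hamid: 09:15-12:00.
Jonas ∩ Hamid ∩ Vera: 09:15-12:00.
Jonas ∩ Hamid ∩ Vera ∩ Uma: 09:45-12:00.
Jonas ∩ Hamid ∩ Vera ∩ Uma ∩ Diego: 09:45-12:00.
Jonas ∩ Hamid ∩ Vera ∩ Uma ∩ Diego ∩ Tomás: 09:45-12:00.
The last common window of at least 75 minutes is 09:45-12:00; a 75-minute meeting can start as late as 10:45 and still end by 12:00.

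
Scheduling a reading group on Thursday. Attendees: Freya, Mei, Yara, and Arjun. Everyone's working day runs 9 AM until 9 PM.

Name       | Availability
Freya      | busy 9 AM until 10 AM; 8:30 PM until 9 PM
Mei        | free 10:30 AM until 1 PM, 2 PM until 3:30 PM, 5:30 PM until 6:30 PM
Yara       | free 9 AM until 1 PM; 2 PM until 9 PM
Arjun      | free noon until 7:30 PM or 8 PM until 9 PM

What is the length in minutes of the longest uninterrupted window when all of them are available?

90

Freya free: 10:00-20:30 (invert busy blocks within the working day).
Mei free: 10:30-13:00, 14:00-15:30, 17:30-18:30.
Yara free: 09:00-13:00, 14:00-21:00.
Arjun free: 12:00-19:30, 20:00-21:00.
Freya ∩ Mei: 10:30-13:00, 14:00-15:30, 17:30-18:30.
Freya ∩ Mei ∩ Yara: 10:30-13:00, 14:00-15:30, 17:30-18:30.
Freya ∩ Mei ∩ Yara ∩ Arjun: 12:00-13:00, 14:00-15:30, 17:30-18:30.
The longest is 14:00-15:30 at 90 minutes.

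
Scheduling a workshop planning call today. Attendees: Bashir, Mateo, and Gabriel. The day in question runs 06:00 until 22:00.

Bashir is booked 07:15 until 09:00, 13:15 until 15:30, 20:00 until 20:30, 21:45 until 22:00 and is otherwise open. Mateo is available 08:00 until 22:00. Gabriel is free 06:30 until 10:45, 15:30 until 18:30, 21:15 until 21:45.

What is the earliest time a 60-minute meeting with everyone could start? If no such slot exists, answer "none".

09:00

Bashir free: 06:00-07:15, 09:00-13:15, 15:30-20:00, 20:30-21:45 (invert busy blocks within the working day).
Mateo free: 08:00-22:00.
Gabriel free: 06:30-10:45, 15:30-18:30, 21:15-21:45.
Bashir ∩ Mateo: 09:00-13:15, 15:30-20:00, 20:30-21:45.
Bashir ∩ Mateo ∩ Gabriel: 09:00-10:45, 15:30-18:30, 21:15-21:45.
The first common window of at least 60 minutes is 09:00-10:45, so the earliest start is 09:00.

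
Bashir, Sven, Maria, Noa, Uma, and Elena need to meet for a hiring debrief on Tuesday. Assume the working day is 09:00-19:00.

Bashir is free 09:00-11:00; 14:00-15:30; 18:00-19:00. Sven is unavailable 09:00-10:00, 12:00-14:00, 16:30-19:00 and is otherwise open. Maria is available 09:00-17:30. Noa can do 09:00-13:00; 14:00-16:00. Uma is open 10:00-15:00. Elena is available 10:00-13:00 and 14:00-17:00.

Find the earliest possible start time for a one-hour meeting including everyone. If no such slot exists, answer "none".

10:00

Bashir free: 09:00-11:00, 14:00-15:30, 18:00-19:00.
Sven free: 10:00-12:00, 14:00-16:30 (invert busy blocks within the working day).
Maria free: 09:00-17:30.
Noa free: 09:00-13:00, 14:00-16:00.
Uma free: 10:00-15:00.
Elena free: 10:00-13:00, 14:00-17:00.
Bashir ∩ Sven: 10:00-11:00, 14:00-15:30.
Bashir ∩ Sven ∩ Maria: 10:00-11:00, 14:00-15:30.
Bashir ∩ Sven ∩ Maria ∩ Noa: 10:00-11:00, 14:00-15:30.
Bashir ∩ Sven ∩ Maria ∩ Noa ∩ Uma: 10:00-11:00, 14:00-15:00.
Bashir ∩ Sven ∩ Maria ∩ Noa ∩ Uma ∩ Elena: 10:00-11:00, 14:00-15:00.
Those are the intersection windows.
The first common window of at least 60 minutes is 10:00-11:00, so the earliest start is 10:00.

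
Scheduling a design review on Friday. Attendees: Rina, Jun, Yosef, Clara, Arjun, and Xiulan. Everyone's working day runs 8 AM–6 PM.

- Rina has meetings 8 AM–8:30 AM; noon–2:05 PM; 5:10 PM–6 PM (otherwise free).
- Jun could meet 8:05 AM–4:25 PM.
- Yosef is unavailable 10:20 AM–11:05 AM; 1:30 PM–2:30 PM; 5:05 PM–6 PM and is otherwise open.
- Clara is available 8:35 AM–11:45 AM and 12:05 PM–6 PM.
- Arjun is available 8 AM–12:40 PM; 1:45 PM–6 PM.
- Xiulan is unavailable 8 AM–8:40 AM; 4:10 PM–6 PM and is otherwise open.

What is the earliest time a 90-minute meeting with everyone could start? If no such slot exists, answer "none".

08:40

Rina free: 08:30-12:00, 14:05-17:10 (invert busy blocks within the working day).
Jun free: 08:05-16:25.
Yosef free: 08:00-10:20, 11:05-13:30, 14:30-17:05 (invert busy blocks within the working day).
Clara free: 08:35-11:45, 12:05-18:00.
Arjun free: 08:00-12:40, 13:45-18:00.
Xiulan free: 08:40-16:10 (invert busy blocks within the working day).
Rina ∩ Jun: 08:30-12:00, 14:05-16:25.
Rina ∩ Jun ∩ Yosef: 08:30-10:20, 11:05-12:00, 14:30-16:25.
Rina ∩ Jun ∩ Yosef ∩ Clara: 08:35-10:20, 11:05-11:45, 14:30-16:25.
Rina ∩ Jun ∩ Yosef ∩ Clara ∩ Arjun: 08:35-10:20, 11:05-11:45, 14:30-16:25.
Rina ∩ Jun ∩ Yosef ∩ Clara ∩ Arjun ∩ Xiulan: 08:40-10:20, 11:05-11:45, 14:30-16:10.
The first common window of at least 90 minutes is 08:40-10:20, so the earliest start is 08:40.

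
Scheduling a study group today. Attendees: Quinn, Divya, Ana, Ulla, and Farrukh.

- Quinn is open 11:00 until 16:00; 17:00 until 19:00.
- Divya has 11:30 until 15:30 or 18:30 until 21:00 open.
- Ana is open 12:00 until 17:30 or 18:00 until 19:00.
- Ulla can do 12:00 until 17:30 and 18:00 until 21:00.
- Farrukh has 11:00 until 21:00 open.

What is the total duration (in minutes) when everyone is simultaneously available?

Quinn ∩ Divya: 11:30-15:30, 18:30-19:00.
Quinn ∩ Divya ∩ Ana: 12:00-15:30, 18:30-19:00.
Quinn ∩ Divya ∩ Ana ∩ Ulla: 12:00-15:30, 18:30-19:00.
Quinn ∩ Divya ∩ Ana ∩ Ulla ∩ Farrukh: 12:00-15:30, 18:30-19:00.
Summing the common windows: 210 + 30 = 240 minutes.

240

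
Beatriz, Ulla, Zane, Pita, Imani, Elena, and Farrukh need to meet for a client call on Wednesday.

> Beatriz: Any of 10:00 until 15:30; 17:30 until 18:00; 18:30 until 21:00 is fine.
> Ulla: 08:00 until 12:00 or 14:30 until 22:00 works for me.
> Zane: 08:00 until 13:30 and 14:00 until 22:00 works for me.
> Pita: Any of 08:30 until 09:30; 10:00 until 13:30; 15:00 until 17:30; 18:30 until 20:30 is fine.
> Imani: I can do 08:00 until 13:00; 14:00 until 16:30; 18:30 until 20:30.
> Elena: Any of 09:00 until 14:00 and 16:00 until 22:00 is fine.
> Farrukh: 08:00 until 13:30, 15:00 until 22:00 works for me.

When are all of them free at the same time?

Beatriz ∩ Ulla: 10:00-12:00, 14:30-15:30, 17:30-18:00, 18:30-21:00.
Beatriz ∩ Ulla ∩ Zane: 10:00-12:00, 14:30-15:30, 17:30-18:00, 18:30-21:00.
Beatriz ∩ Ulla ∩ Zane ∩ Pita: 10:00-12:00, 15:00-15:30, 18:30-20:30.
Beatriz ∩ Ulla ∩ Zane ∩ Pita ∩ Imani: 10:00-12:00, 15:00-15:30, 18:30-20:30.
Beatriz ∩ Ulla ∩ Zane ∩ Pita ∩ Imani ∩ Elena: 10:00-12:00, 18:30-20:30.
Beatriz ∩ Ulla ∩ Zane ∩ Pita ∩ Imani ∩ Elena ∩ Farrukh: 10:00-12:00, 18:30-20:30.

10:00-12:00, 18:30-20:30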